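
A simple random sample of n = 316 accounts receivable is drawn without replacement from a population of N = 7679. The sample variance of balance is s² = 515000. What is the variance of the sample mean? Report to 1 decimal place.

Under SRS without replacement, Var(ȳ) = (1 − f)·s²/n with f = n/N = 316/7679 = 0.04115119.
Var(ȳ) = (1 − 0.04115119)·515000/316 = 0.95884881·1629.7468 = 1562.6808.

1562.7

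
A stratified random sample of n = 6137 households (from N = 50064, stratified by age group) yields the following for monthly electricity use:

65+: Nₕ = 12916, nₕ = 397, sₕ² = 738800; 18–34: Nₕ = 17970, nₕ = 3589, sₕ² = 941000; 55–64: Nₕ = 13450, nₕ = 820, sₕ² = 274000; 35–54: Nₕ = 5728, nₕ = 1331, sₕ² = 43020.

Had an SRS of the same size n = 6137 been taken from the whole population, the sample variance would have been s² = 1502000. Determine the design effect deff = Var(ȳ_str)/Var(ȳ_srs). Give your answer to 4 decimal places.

0.7919

Var(ȳ_str) = Σ Wₕ²(1−fₕ)sₕ²/nₕ with Wₕ = Nₕ/50064:
  65+: (12916/50064)²·(1−397/12916)·738800/397 = 120.05575
  18–34: (17970/50064)²·(1−3589/17970)·941000/3589 = 27.033498
  55–64: (13450/50064)²·(1−820/13450)·274000/820 = 22.64703
  35–54: (5728/50064)²·(1−1331/5728)·43020/1331 = 0.32478857
  → Var(ȳ_str) = 170.06107.
Var(ȳ_srs) = (1 − 6137/50064)·1502000/6137 = 214.74339.
deff = 170.06107 / 214.74339 = 0.7919.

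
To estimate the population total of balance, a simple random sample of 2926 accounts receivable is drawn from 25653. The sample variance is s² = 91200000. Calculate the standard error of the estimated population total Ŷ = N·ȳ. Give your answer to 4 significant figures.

4.263 × 10^6

Var(Ŷ) = N²·Var(ȳ) = N²·(1 − n/N)·s²/n.
f = 2926/25653 = 0.11406073; Var(ȳ) = 0.88593927·91200000/2926 = 27613.691.
Var(Ŷ) = 25653² · 27613.691 = 1.8171919 × 10^13.
SE(Ŷ) = √(1.8171919 × 10^13) = 4.263 × 10^6.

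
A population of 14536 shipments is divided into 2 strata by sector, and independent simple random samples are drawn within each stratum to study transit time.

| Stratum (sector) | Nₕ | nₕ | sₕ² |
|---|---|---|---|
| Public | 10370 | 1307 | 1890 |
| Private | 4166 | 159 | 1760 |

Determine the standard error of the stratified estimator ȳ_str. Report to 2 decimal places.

Var(ȳ_str) = Σₕ Wₕ²(1 − fₕ)sₕ²/nₕ with Wₕ = Nₕ/N, N = 14536.
Public: Wₕ = 0.71340121; term = 0.71340121²·(1 − 0.12603664)·1890/1307 = 0.64320161.
Private: Wₕ = 0.28659879; term = 0.28659879²·(1 − 0.03816611)·1760/159 = 0.87450908.
Sum = 1.5177107.
SE = √(1.5177107) = 1.23.

1.23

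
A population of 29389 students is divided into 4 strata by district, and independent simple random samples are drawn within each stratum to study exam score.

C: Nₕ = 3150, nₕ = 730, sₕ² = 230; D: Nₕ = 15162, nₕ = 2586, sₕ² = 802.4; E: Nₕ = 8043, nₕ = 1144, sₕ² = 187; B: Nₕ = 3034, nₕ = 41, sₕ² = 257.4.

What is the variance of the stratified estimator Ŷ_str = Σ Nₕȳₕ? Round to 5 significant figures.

1.2765 × 10^8

Var(Ŷ_str) = Σₕ Nₕ²(1 − fₕ)sₕ²/nₕ.
C: 3150²·(1 − 730/3150)·230/730 = 2.4017671 × 10^6.
D: 15162²·(1 − 2586/15162)·802.4/2586 = 5.916453 × 10^7.
E: 8043²·(1 − 1144/8043)·187/1144 = 9.0702612 × 10^6.
B: 3034²·(1 − 41/3034)·257.4/41 = 5.7009467 × 10^7.
Sum = 1.2764603 × 10^8.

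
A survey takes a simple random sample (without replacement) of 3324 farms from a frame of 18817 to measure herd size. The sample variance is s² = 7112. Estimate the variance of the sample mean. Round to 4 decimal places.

1.7616

Under SRS without replacement, Var(ȳ) = (1 − f)·s²/n with f = n/N = 3324/18817 = 0.17664878.
Var(ȳ) = (1 − 0.17664878)·7112/3324 = 0.82335122·2.1395909 = 1.7616348.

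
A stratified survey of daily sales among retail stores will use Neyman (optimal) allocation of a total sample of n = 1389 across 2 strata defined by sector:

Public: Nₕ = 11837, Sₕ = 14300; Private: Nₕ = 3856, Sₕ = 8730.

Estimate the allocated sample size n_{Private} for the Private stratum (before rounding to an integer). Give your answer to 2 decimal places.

230.41

Neyman allocation: nₕ = n·NₕSₕ / Σⱼ NⱼSⱼ.
Σ NⱼSⱼ = 11837·14300 + 3856·8730 = 2.0293198 × 10^8.
n_{Private} = 1389·3856·8730 / (2.0293198 × 10^8) = 230.41.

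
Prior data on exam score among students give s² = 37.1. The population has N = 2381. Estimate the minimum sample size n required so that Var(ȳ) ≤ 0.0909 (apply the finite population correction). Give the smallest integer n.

349

Without fpc, n₀ = s²/D = 37.1/0.0909 = 408.1408.
With fpc, (1 − n/N)·s²/n ≤ D requires n ≥ n₀/(1 + n₀/N) = 408.1408/(1 + 408.1408/2381) = 348.4167.
Rounding up, n = 349.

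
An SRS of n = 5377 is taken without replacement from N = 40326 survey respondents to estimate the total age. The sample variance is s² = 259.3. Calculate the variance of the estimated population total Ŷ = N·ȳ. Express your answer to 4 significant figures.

6.796 × 10^7

Var(Ŷ) = N²·Var(ȳ) = N²·(1 − n/N)·s²/n.
f = 5377/40326 = 0.13333829; Var(ȳ) = 0.86666171·259.3/5377 = 0.041793822.
Var(Ŷ) = 40326² · 0.041793822 = 6.796454 × 10^7.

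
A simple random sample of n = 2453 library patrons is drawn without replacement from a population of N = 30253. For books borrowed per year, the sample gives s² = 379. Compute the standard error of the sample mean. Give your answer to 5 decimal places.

0.37680

Under SRS without replacement, Var(ȳ) = (1 − f)·s²/n with f = n/N = 2453/30253 = 0.08108287.
Var(ȳ) = (1 − 0.08108287)·379/2453 = 0.91891713·0.15450469 = 0.141977.
SE(ȳ) = √(0.141977) = 0.37680.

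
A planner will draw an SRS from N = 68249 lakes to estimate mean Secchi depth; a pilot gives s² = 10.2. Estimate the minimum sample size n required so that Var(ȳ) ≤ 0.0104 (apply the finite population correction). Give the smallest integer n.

Without fpc, n₀ = s²/D = 10.2/0.0104 = 980.7692.
With fpc, (1 − n/N)·s²/n ≤ D requires n ≥ n₀/(1 + n₀/N) = 980.7692/(1 + 980.7692/68249) = 966.8748.
Rounding up, n = 967.

967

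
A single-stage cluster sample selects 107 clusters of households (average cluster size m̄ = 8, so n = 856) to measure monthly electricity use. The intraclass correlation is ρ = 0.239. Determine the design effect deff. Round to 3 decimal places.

deff = 1 + (8 − 1)·0.239 = 1 + 1.673 = 2.673.

2.673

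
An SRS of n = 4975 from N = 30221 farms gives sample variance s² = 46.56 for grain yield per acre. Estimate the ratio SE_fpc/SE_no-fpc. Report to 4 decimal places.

0.9140

f = n/N = 4975/30221 = 0.16462063.
SE_no-fpc = √(s²/n) = 0.09674086; SE_fpc = √((1−f)s²/n) = 0.088420266.
Ratio = √(1−f) = 0.91399090.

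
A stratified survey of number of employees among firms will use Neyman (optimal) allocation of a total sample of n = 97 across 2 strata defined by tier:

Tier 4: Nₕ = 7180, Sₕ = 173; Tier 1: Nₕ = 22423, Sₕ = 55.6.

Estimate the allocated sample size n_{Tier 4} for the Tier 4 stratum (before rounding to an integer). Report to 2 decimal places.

Neyman allocation: nₕ = n·NₕSₕ / Σⱼ NⱼSⱼ.
Σ NⱼSⱼ = 7180·173 + 22423·55.6 = 2.4888588 × 10^6.
n_{Tier 4} = 97·7180·173 / (2.4888588 × 10^6) = 48.41.

48.41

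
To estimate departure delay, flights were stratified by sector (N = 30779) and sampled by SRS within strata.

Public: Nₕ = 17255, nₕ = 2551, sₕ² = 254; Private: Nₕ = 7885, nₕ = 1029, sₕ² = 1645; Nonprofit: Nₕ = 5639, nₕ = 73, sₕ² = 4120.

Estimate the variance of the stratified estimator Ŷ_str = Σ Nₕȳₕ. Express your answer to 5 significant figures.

1.8831 × 10^9

Var(Ŷ_str) = Σₕ Nₕ²(1 − fₕ)sₕ²/nₕ.
Public: 17255²·(1 − 2551/17255)·254/2551 = 2.5262348 × 10^7.
Private: 7885²·(1 − 1029/7885)·1645/1029 = 8.6421746 × 10^7.
Nonprofit: 5639²·(1 − 73/5639)·4120/73 = 1.7714123 × 10^9.
Sum = 1.8830964 × 10^9.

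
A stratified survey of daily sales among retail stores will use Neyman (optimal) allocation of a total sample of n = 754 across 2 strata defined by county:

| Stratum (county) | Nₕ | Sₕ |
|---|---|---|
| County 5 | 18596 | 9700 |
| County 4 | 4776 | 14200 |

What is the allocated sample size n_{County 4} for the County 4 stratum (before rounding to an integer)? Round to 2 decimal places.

Neyman allocation: nₕ = n·NₕSₕ / Σⱼ NⱼSⱼ.
Σ NⱼSⱼ = 18596·9700 + 4776·14200 = 2.482004 × 10^8.
n_{County 4} = 754·4776·14200 / (2.482004 × 10^8) = 206.03.

206.03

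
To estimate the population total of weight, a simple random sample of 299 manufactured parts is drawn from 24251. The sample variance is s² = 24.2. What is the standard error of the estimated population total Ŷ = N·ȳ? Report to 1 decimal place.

6856.6

Var(Ŷ) = N²·Var(ȳ) = N²·(1 − n/N)·s²/n.
f = 299/24251 = 0.01232939; Var(ȳ) = 0.98767061·24.2/299 = 0.079938558.
Var(Ŷ) = 24251² · 0.079938558 = 4.7012745 × 10^7.
SE(Ŷ) = √(4.7012745 × 10^7) = 6856.6.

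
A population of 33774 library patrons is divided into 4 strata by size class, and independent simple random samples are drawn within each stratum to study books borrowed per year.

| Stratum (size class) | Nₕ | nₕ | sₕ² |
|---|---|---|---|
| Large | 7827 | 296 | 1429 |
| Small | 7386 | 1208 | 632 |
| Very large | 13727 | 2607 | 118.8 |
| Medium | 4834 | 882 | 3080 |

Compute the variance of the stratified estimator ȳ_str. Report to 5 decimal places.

0.33498

Var(ȳ_str) = Σₕ Wₕ²(1 − fₕ)sₕ²/nₕ with Wₕ = Nₕ/N, N = 33774.
Large: Wₕ = 0.23174631; term = 0.23174631²·(1 − 0.03781781)·1429/296 = 0.24947297.
Small: Wₕ = 0.21868893; term = 0.21868893²·(1 − 0.16355267)·632/1208 = 0.020928705.
Very large: Wₕ = 0.40643690; term = 0.40643690²·(1 − 0.18991768)·118.8/2607 = 0.0060980479.
Medium: Wₕ = 0.14312785; term = 0.14312785²·(1 − 0.18245759)·3080/882 = 0.058484491.
Sum = 0.33498421.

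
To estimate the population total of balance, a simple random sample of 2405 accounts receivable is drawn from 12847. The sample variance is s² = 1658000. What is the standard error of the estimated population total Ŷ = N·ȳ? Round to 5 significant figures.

Var(Ŷ) = N²·Var(ȳ) = N²·(1 − n/N)·s²/n.
f = 2405/12847 = 0.18720324; Var(ȳ) = 0.81279676·1658000/2405 = 560.33972.
Var(Ŷ) = 12847² · 560.33972 = 9.2481498 × 10^10.
SE(Ŷ) = √(9.2481498 × 10^10) = 304110.

304110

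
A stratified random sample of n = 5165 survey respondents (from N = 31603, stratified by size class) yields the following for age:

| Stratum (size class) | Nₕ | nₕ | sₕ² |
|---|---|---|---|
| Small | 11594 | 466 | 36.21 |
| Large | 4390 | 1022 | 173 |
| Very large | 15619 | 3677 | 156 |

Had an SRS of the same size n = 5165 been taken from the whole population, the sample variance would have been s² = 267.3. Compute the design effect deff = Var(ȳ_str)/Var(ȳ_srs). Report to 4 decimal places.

0.4727

Var(ȳ_str) = Σ Wₕ²(1−fₕ)sₕ²/nₕ with Wₕ = Nₕ/31603:
  Small: (11594/31603)²·(1−466/11594)·36.21/466 = 0.010037751
  Large: (4390/31603)²·(1−1022/4390)·173/1022 = 0.0025059661
  Very large: (15619/31603)²·(1−3677/15619)·156/3677 = 0.0079232733
  → Var(ȳ_str) = 0.02046699.
Var(ȳ_srs) = (1 − 5165/31603)·267.3/5165 = 0.04329412.
deff = 0.02046699 / 0.04329412 = 0.4727.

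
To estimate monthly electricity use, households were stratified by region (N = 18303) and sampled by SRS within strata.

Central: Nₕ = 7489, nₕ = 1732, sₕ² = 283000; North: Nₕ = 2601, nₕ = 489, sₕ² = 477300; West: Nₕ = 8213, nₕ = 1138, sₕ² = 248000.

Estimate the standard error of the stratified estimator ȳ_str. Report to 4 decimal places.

8.6507

Var(ȳ_str) = Σₕ Wₕ²(1 − fₕ)sₕ²/nₕ with Wₕ = Nₕ/N, N = 18303.
Central: Wₕ = 0.40916790; term = 0.40916790²·(1 − 0.23127253)·283000/1732 = 21.028779.
North: Wₕ = 0.14210785; term = 0.14210785²·(1 − 0.18800461)·477300/489 = 16.005612.
West: Wₕ = 0.44872425; term = 0.44872425²·(1 − 0.13856082)·248000/1138 = 37.800115.
Sum = 74.834506.
SE = √(74.834506) = 8.6507.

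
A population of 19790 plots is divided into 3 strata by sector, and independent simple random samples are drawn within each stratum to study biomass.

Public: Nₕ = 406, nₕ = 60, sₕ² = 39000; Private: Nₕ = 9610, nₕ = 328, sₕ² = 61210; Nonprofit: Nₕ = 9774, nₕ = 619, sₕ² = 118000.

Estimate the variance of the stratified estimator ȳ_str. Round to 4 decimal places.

Var(ȳ_str) = Σₕ Wₕ²(1 − fₕ)sₕ²/nₕ with Wₕ = Nₕ/N, N = 19790.
Public: Wₕ = 0.02051541; term = 0.02051541²·(1 − 0.14778325)·39000/60 = 0.23314382.
Private: Wₕ = 0.48559879; term = 0.48559879²·(1 − 0.03413111)·61210/328 = 42.503226.
Nonprofit: Wₕ = 0.49388580; term = 0.49388580²·(1 − 0.06333129)·118000/619 = 43.554241.
Sum = 86.290611.

86.2906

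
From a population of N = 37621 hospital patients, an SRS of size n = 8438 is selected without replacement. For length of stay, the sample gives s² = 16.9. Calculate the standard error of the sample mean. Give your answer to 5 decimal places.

Under SRS without replacement, Var(ȳ) = (1 − f)·s²/n with f = n/N = 8438/37621 = 0.22428963.
Var(ȳ) = (1 − 0.22428963)·16.9/8438 = 0.77571037·0.0020028443 = 0.0015536271.
SE(ȳ) = √(0.0015536271) = 0.03942.

0.03942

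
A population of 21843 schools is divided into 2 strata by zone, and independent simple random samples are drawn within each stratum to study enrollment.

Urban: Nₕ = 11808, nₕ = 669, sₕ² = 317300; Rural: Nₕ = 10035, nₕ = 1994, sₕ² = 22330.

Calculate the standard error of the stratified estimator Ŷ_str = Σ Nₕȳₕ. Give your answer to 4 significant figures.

Var(Ŷ_str) = Σₕ Nₕ²(1 − fₕ)sₕ²/nₕ.
Urban: 11808²·(1 − 669/11808)·317300/669 = 6.2383035 × 10^10.
Rural: 10035²·(1 − 1994/10035)·22330/1994 = 9.0363076 × 10^8.
Sum = 6.3286666 × 10^10.
SE = √(6.3286666 × 10^10) = 251600.

251600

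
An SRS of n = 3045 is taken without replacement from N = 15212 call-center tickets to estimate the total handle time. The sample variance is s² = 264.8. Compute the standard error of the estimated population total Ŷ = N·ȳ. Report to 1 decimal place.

4011.9

Var(Ŷ) = N²·Var(ȳ) = N²·(1 − n/N)·s²/n.
f = 3045/15212 = 0.20017092; Var(ȳ) = 0.79982908·264.8/3045 = 0.069554923.
Var(Ŷ) = 15212² · 0.069554923 = 1.6095353 × 10^7.
SE(Ŷ) = √(1.6095353 × 10^7) = 4011.9.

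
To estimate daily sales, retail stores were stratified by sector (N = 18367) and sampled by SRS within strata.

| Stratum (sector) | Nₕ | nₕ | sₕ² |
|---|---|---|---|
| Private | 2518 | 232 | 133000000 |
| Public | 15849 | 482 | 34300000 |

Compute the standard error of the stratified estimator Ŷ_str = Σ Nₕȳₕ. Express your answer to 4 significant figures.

4.542 × 10^6

Var(Ŷ_str) = Σₕ Nₕ²(1 − fₕ)sₕ²/nₕ.
Private: 2518²·(1 − 232/2518)·133000000/232 = 3.2998607 × 10^12.
Public: 15849²·(1 − 482/15849)·34300000/482 = 1.7331575 × 10^13.
Sum = 2.0631436 × 10^13.
SE = √(2.0631436 × 10^13) = 4.542 × 10^6.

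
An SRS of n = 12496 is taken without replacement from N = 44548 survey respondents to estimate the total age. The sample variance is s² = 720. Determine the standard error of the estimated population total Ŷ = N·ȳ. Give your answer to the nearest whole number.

Var(Ŷ) = N²·Var(ȳ) = N²·(1 − n/N)·s²/n.
f = 12496/44548 = 0.28050642; Var(ȳ) = 0.71949358·720/12496 = 0.041456096.
Var(Ŷ) = 44548² · 0.041456096 = 8.227063 × 10^7.
SE(Ŷ) = √(8.227063 × 10^7) = 9070.

9070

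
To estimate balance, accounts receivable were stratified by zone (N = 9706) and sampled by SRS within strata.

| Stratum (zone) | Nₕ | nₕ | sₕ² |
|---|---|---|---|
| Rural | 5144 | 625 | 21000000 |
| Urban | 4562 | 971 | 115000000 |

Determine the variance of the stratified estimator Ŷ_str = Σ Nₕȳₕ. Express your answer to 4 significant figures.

Var(Ŷ_str) = Σₕ Nₕ²(1 − fₕ)sₕ²/nₕ.
Rural: 5144²·(1 − 625/5144)·21000000/625 = 7.8105673 × 10^11.
Urban: 4562²·(1 − 971/4562)·115000000/971 = 1.9402125 × 10^12.
Sum = 2.7212692 × 10^12.

2.721 × 10^12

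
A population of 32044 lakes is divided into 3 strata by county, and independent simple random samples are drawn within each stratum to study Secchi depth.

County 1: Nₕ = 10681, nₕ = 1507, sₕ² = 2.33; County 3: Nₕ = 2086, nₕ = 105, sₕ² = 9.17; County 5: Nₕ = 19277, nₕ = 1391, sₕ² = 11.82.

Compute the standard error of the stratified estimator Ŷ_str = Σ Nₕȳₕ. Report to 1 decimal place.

1855.3

Var(Ŷ_str) = Σₕ Nₕ²(1 − fₕ)sₕ²/nₕ.
County 1: 10681²·(1 − 1507/10681)·2.33/1507 = 151500.24.
County 3: 2086²·(1 − 105/2086)·9.17/105 = 360893.3.
County 5: 19277²·(1 − 1391/19277)·11.82/1391 = 2.929834 × 10^6.
Sum = 3.4422275 × 10^6.
SE = √(3.4422275 × 10^6) = 1855.3.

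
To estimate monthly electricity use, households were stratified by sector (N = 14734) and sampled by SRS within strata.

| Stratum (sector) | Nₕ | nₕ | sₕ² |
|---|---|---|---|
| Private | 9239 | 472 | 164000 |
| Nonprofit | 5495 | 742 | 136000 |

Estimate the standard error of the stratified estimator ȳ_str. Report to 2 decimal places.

Var(ȳ_str) = Σₕ Wₕ²(1 − fₕ)sₕ²/nₕ with Wₕ = Nₕ/N, N = 14734.
Private: Wₕ = 0.62705307; term = 0.62705307²·(1 − 0.05108778)·164000/472 = 129.63924.
Nonprofit: Wₕ = 0.37294693; term = 0.37294693²·(1 − 0.13503185)·136000/742 = 22.051045.
Sum = 151.69029.
SE = √(151.69029) = 12.32.

12.32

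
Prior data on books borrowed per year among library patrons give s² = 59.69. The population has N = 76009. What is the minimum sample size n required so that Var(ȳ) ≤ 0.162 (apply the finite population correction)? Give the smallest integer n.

Without fpc, n₀ = s²/D = 59.69/0.162 = 368.4568.
With fpc, (1 − n/N)·s²/n ≤ D requires n ≥ n₀/(1 + n₀/N) = 368.4568/(1 + 368.4568/76009) = 366.6793.
Rounding up, n = 367.

367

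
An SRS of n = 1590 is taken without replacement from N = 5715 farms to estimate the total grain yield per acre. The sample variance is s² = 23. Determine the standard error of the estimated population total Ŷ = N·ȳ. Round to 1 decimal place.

Var(Ŷ) = N²·Var(ȳ) = N²·(1 − n/N)·s²/n.
f = 1590/5715 = 0.27821522; Var(ȳ) = 0.72178478·23/1590 = 0.010440912.
Var(Ŷ) = 5715² · 0.010440912 = 341012.98.
SE(Ŷ) = √(341012.98) = 584.0.

584.0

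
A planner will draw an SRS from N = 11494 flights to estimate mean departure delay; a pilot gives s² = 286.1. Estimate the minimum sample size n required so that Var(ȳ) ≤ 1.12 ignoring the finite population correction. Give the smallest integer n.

Without fpc, n₀ = s²/D = 286.1/1.12 = 255.4464.
Rounding up, n = 256.

256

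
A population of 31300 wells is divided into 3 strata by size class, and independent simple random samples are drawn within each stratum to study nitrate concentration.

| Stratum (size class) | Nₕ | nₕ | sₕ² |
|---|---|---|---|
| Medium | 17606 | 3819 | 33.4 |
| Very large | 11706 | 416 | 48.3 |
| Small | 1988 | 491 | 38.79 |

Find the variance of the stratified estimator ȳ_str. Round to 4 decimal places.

0.0181

Var(ȳ_str) = Σₕ Wₕ²(1 − fₕ)sₕ²/nₕ with Wₕ = Nₕ/N, N = 31300.
Medium: Wₕ = 0.56249201; term = 0.56249201²·(1 − 0.21691469)·33.4/3819 = 0.0021668987.
Very large: Wₕ = 0.37399361; term = 0.37399361²·(1 − 0.03553733)·48.3/416 = 0.015662735.
Small: Wₕ = 0.06351438; term = 0.06351438²·(1 − 0.24698189)·38.79/491 = 2.3998704 × 10^-4.
Sum = 0.018069621.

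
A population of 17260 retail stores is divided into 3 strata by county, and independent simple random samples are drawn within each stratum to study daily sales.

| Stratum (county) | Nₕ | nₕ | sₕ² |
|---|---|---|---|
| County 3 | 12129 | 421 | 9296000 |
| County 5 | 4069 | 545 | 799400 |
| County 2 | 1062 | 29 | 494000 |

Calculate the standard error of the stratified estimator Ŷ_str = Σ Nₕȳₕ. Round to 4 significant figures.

Var(Ŷ_str) = Σₕ Nₕ²(1 − fₕ)sₕ²/nₕ.
County 3: 12129²·(1 − 421/12129)·9296000/421 = 3.1356077 × 10^12.
County 5: 4069²·(1 − 545/4069)·799400/545 = 2.1032516 × 10^10.
County 2: 1062²·(1 − 29/1062)·494000/29 = 1.8687611 × 10^10.
Sum = 3.1753278 × 10^12.
SE = √(3.1753278 × 10^12) = 1.782 × 10^6.

1.782 × 10^6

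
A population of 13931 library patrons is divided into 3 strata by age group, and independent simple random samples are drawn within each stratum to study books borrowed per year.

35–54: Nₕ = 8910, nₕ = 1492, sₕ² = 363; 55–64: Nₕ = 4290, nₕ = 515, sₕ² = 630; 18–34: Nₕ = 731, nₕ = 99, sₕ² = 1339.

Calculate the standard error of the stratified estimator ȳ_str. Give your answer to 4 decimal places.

0.4660

Var(ȳ_str) = Σₕ Wₕ²(1 − fₕ)sₕ²/nₕ with Wₕ = Nₕ/N, N = 13931.
35–54: Wₕ = 0.63958079; term = 0.63958079²·(1 − 0.16745230)·363/1492 = 0.08285863.
55–64: Wₕ = 0.30794631; term = 0.30794631²·(1 − 0.12004662)·630/515 = 0.10208055.
18–34: Wₕ = 0.05247290; term = 0.05247290²·(1 − 0.13543092)·1339/99 = 0.032196989.
Sum = 0.21713617.
SE = √(0.21713617) = 0.4660.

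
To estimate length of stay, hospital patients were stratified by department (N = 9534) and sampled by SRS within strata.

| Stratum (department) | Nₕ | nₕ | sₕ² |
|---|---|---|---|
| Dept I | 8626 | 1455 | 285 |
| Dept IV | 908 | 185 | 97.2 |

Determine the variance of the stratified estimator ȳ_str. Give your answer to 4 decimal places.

Var(ȳ_str) = Σₕ Wₕ²(1 − fₕ)sₕ²/nₕ with Wₕ = Nₕ/N, N = 9534.
Dept I: Wₕ = 0.90476190; term = 0.90476190²·(1 − 0.16867610)·285/1455 = 0.13329711.
Dept IV: Wₕ = 0.09523810; term = 0.09523810²·(1 − 0.20374449)·97.2/185 = 0.0037946208.
Sum = 0.13709173.

0.1371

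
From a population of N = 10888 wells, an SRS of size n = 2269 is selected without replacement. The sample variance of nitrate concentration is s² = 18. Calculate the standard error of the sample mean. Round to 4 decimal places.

Under SRS without replacement, Var(ȳ) = (1 − f)·s²/n with f = n/N = 2269/10888 = 0.20839456.
Var(ȳ) = (1 − 0.20839456)·18/2269 = 0.79160544·0.0079330101 = 0.006279814.
SE(ȳ) = √(0.006279814) = 0.0792.

0.0792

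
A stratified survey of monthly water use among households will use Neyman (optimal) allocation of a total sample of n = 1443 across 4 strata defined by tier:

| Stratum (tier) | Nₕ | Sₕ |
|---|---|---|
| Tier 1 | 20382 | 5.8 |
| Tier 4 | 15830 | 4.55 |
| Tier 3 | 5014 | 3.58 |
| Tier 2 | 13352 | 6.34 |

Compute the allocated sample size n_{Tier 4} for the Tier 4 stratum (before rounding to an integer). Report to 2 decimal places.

Neyman allocation: nₕ = n·NₕSₕ / Σⱼ NⱼSⱼ.
Σ NⱼSⱼ = 20382·5.8 + 15830·4.55 + 5014·3.58 + 13352·6.34 = 292843.9.
n_{Tier 4} = 1443·15830·4.55 / 292843.9 = 354.91.

354.91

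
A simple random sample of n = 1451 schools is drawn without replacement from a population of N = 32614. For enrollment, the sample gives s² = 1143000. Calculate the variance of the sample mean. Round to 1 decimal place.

Under SRS without replacement, Var(ȳ) = (1 − f)·s²/n with f = n/N = 1451/32614 = 0.04449010.
Var(ȳ) = (1 − 0.04449010)·1143000/1451 = 0.95550990·787.7326 = 752.6863.

752.7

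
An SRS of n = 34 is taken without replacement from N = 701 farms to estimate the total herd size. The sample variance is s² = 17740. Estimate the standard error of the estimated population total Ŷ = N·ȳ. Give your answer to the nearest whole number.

15619

Var(Ŷ) = N²·Var(ȳ) = N²·(1 − n/N)·s²/n.
f = 34/701 = 0.04850214; Var(ȳ) = 0.95149786·17740/34 = 496.458.
Var(Ŷ) = 701² · 496.458 = 2.4395996 × 10^8.
SE(Ŷ) = √(2.4395996 × 10^8) = 15619.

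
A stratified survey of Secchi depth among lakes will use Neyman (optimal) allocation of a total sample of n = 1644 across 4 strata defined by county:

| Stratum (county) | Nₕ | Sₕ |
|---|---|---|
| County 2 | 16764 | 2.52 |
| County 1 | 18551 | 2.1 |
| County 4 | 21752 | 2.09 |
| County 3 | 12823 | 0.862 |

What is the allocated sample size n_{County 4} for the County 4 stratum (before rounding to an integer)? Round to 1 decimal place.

542.7

Neyman allocation: nₕ = n·NₕSₕ / Σⱼ NⱼSⱼ.
Σ NⱼSⱼ = 16764·2.52 + 18551·2.1 + 21752·2.09 + 12823·0.862 = 137717.49.
n_{County 4} = 1644·21752·2.09 / 137717.49 = 542.7.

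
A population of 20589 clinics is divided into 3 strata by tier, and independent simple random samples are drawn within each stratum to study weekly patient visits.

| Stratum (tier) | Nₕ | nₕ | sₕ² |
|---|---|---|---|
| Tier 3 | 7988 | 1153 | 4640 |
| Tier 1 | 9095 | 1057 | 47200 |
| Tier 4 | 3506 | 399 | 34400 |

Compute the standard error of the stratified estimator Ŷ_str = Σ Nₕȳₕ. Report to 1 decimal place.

Var(Ŷ_str) = Σₕ Nₕ²(1 − fₕ)sₕ²/nₕ.
Tier 3: 7988²·(1 − 1153/7988)·4640/1153 = 2.197178 × 10^8.
Tier 1: 9095²·(1 − 1057/9095)·47200/1057 = 3.2645078 × 10^9.
Tier 4: 3506²·(1 − 399/3506)·34400/399 = 9.3915811 × 10^8.
Sum = 4.4233837 × 10^9.
SE = √(4.4233837 × 10^9) = 66508.5.

66508.5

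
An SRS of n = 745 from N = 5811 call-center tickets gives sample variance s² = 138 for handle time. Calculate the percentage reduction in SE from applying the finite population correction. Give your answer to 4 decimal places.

f = n/N = 745/5811 = 0.12820513.
SE_no-fpc = √(s²/n) = 0.43038924; SE_fpc = √((1−f)s²/n) = 0.40185425.
Ratio = √(1−f) = 0.93369956. Reduction = 100·(1 − 0.93369956) = 6.6300%.

6.6300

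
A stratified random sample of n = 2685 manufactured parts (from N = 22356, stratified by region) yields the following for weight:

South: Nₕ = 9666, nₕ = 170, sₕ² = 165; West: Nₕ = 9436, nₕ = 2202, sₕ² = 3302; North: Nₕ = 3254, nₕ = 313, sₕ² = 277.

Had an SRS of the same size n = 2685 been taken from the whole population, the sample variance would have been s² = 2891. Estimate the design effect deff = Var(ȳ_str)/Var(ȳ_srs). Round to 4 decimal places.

Var(ȳ_str) = Σ Wₕ²(1−fₕ)sₕ²/nₕ with Wₕ = Nₕ/22356:
  South: (9666/22356)²·(1−170/9666)·165/170 = 0.17825196
  West: (9436/22356)²·(1−2202/9436)·3302/2202 = 0.20480379
  North: (3254/22356)²·(1−313/3254)·277/313 = 0.016945711
  → Var(ȳ_str) = 0.40000146.
Var(ȳ_srs) = (1 − 2685/22356)·2891/2685 = 0.94740602.
deff = 0.40000146 / 0.94740602 = 0.4222.

0.4222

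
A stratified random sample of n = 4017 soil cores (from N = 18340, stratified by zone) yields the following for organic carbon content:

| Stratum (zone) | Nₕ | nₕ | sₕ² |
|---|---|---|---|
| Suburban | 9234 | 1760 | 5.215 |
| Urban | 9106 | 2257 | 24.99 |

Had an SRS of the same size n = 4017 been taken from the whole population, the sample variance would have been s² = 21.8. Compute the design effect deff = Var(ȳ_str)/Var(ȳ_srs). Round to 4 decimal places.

0.6278

Var(ȳ_str) = Σ Wₕ²(1−fₕ)sₕ²/nₕ with Wₕ = Nₕ/18340:
  Suburban: (9234/18340)²·(1−1760/9234)·5.215/1760 = 6.0797531 × 10^-4
  Urban: (9106/18340)²·(1−2257/9106)·24.99/2257 = 0.002053009
  → Var(ȳ_str) = 0.0026609843.
Var(ȳ_srs) = (1 − 4017/18340)·21.8/4017 = 0.0042382769.
deff = 0.0026609843 / 0.0042382769 = 0.6278.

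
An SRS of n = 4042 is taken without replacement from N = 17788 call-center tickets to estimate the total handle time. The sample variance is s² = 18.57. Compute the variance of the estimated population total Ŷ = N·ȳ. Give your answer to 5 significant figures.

1.1234 × 10^6

Var(Ŷ) = N²·Var(ȳ) = N²·(1 − n/N)·s²/n.
f = 4042/17788 = 0.22723184; Var(ȳ) = 0.77276816·18.57/4042 = 0.003550298.
Var(Ŷ) = 17788² · 0.003550298 = 1.1233602 × 10^6.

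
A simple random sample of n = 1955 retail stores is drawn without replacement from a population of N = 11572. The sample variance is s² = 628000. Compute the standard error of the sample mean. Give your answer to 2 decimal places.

Under SRS without replacement, Var(ȳ) = (1 − f)·s²/n with f = n/N = 1955/11572 = 0.16894227.
Var(ȳ) = (1 − 0.16894227)·628000/1955 = 0.83105773·321.22762 = 266.9587.
SE(ȳ) = √(266.9587) = 16.34.

16.34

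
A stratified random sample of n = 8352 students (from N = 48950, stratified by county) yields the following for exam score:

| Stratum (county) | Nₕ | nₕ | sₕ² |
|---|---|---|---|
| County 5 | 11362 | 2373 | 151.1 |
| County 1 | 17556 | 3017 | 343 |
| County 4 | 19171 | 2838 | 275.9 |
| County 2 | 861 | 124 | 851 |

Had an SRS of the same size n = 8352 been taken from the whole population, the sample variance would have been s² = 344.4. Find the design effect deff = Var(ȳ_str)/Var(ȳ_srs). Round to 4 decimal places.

Var(ȳ_str) = Σ Wₕ²(1−fₕ)sₕ²/nₕ with Wₕ = Nₕ/48950:
  County 5: (11362/48950)²·(1−2373/11362)·151.1/2373 = 0.0027141103
  County 1: (17556/48950)²·(1−3017/17556)·343/3017 = 0.012110819
  County 4: (19171/48950)²·(1−2838/19171)·275.9/2838 = 0.012704122
  County 2: (861/48950)²·(1−124/861)·851/124 = 0.0018174946
  → Var(ȳ_str) = 0.029346546.
Var(ȳ_srs) = (1 − 8352/48950)·344.4/8352 = 0.034199881.
deff = 0.029346546 / 0.034199881 = 0.8581.

0.8581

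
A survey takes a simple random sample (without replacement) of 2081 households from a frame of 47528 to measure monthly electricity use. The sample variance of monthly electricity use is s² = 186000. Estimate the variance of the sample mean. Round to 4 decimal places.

Under SRS without replacement, Var(ȳ) = (1 − f)·s²/n with f = n/N = 2081/47528 = 0.04378472.
Var(ȳ) = (1 − 0.04378472)·186000/2081 = 0.95621528·89.380106 = 85.466623.

85.4666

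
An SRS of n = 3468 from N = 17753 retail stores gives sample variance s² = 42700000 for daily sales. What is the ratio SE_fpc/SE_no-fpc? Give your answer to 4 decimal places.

f = n/N = 3468/17753 = 0.19534727.
SE_no-fpc = √(s²/n) = 110.96203; SE_fpc = √((1−f)s²/n) = 99.535646.
Ratio = √(1−f) = 0.89702438.

0.8970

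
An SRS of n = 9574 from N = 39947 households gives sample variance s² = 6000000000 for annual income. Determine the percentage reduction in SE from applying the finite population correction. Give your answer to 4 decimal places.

12.8030

f = n/N = 9574/39947 = 0.23966756.
SE_no-fpc = √(s²/n) = 791.64216; SE_fpc = √((1−f)s²/n) = 690.28856.
Ratio = √(1−f) = 0.87197044. Reduction = 100·(1 − 0.87197044) = 12.8030%.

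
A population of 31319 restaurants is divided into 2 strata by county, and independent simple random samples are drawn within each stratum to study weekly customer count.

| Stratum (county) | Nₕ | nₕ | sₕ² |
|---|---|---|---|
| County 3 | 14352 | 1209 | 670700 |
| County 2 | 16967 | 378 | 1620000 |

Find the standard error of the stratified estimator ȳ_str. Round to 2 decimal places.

Var(ȳ_str) = Σₕ Wₕ²(1 − fₕ)sₕ²/nₕ with Wₕ = Nₕ/N, N = 31319.
County 3: Wₕ = 0.45825218; term = 0.45825218²·(1 − 0.08423913)·670700/1209 = 106.6825.
County 2: Wₕ = 0.54174782; term = 0.54174782²·(1 − 0.02227854)·1620000/378 = 1229.795.
Sum = 1336.4775.
SE = √(1336.4775) = 36.56.

36.56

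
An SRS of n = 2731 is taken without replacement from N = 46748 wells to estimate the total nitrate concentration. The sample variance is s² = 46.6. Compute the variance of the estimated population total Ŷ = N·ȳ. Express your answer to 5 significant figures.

Var(Ŷ) = N²·Var(ȳ) = N²·(1 − n/N)·s²/n.
f = 2731/46748 = 0.05841961; Var(ȳ) = 0.94158039·46.6/2731 = 0.016066513.
Var(Ŷ) = 46748² · 0.016066513 = 3.5111364 × 10^7.

3.5111 × 10^7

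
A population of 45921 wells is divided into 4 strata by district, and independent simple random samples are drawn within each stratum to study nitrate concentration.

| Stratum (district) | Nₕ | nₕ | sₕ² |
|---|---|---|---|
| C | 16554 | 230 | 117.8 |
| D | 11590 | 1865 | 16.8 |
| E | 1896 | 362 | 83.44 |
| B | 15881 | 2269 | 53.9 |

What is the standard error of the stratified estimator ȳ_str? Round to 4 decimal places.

0.2624

Var(ȳ_str) = Σₕ Wₕ²(1 − fₕ)sₕ²/nₕ with Wₕ = Nₕ/N, N = 45921.
C: Wₕ = 0.36048867; term = 0.36048867²·(1 − 0.01389392)·117.8/230 = 0.065633312.
D: Wₕ = 0.25238997; term = 0.25238997²·(1 − 0.16091458)·16.8/1865 = 4.8148284 × 10^-4.
E: Wₕ = 0.04128830; term = 0.04128830²·(1 − 0.19092827)·83.44/362 = 3.1791187 × 10^-4.
B: Wₕ = 0.34583306; term = 0.34583306²·(1 − 0.14287513)·53.9/2269 = 0.0024351818.
Sum = 0.068867889.
SE = √(0.068867889) = 0.2624.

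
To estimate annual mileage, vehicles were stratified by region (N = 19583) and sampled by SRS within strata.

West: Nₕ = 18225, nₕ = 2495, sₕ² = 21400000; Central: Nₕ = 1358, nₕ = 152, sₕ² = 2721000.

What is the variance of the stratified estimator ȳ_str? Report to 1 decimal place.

Var(ȳ_str) = Σₕ Wₕ²(1 − fₕ)sₕ²/nₕ with Wₕ = Nₕ/N, N = 19583.
West: Wₕ = 0.93065414; term = 0.93065414²·(1 − 0.13689986)·21400000/2495 = 6411.8158.
Central: Wₕ = 0.06934586; term = 0.06934586²·(1 − 0.11192931)·2721000/152 = 76.449312.
Sum = 6488.2651.

6488.3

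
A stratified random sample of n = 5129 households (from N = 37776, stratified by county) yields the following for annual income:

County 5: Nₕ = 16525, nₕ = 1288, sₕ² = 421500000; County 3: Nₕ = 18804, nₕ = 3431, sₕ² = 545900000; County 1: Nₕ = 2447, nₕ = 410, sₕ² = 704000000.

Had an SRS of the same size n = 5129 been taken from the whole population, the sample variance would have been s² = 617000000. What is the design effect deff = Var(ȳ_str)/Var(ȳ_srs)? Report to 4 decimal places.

Var(ȳ_str) = Σ Wₕ²(1−fₕ)sₕ²/nₕ with Wₕ = Nₕ/37776:
  County 5: (16525/37776)²·(1−1288/16525)·421500000/1288 = 57741.852
  County 3: (18804/37776)²·(1−3431/18804)·545900000/3431 = 32230.668
  County 1: (2447/37776)²·(1−410/2447)·704000000/410 = 5997.6603
  → Var(ȳ_str) = 95970.18.
Var(ȳ_srs) = (1 − 5129/37776)·617000000/5129 = 103963.23.
deff = 95970.18 / 103963.23 = 0.9231.

0.9231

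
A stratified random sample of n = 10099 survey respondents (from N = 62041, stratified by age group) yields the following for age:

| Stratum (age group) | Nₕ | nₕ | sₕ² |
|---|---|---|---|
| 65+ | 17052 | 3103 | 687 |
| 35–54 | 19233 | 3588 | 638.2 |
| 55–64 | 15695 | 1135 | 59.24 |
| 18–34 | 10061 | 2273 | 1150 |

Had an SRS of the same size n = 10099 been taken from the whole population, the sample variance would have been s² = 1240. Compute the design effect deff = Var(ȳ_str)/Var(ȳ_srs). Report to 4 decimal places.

0.3987

Var(ȳ_str) = Σ Wₕ²(1−fₕ)sₕ²/nₕ with Wₕ = Nₕ/62041:
  65+: (17052/62041)²·(1−3103/17052)·687/3103 = 0.013681565
  35–54: (19233/62041)²·(1−3588/19233)·638.2/3588 = 0.013904949
  55–64: (15695/62041)²·(1−1135/15695)·59.24/1135 = 0.0030987341
  18–34: (10061/62041)²·(1−2273/10061)·1150/2273 = 0.010299305
  → Var(ȳ_str) = 0.040984553.
Var(ȳ_srs) = (1 − 10099/62041)·1240/10099 = 0.10279765.
deff = 0.040984553 / 0.10279765 = 0.3987.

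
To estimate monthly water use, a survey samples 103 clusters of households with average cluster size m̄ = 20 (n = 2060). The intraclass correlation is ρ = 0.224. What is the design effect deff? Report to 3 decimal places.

5.256

deff = 1 + (20 − 1)·0.224 = 1 + 4.256 = 5.256.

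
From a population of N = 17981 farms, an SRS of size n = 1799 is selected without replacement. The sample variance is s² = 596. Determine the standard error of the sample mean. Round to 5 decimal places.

Under SRS without replacement, Var(ȳ) = (1 − f)·s²/n with f = n/N = 1799/17981 = 0.10005005.
Var(ȳ) = (1 − 0.10005005)·596/1799 = 0.89994995·0.33129516 = 0.29814907.
SE(ȳ) = √(0.29814907) = 0.54603.

0.54603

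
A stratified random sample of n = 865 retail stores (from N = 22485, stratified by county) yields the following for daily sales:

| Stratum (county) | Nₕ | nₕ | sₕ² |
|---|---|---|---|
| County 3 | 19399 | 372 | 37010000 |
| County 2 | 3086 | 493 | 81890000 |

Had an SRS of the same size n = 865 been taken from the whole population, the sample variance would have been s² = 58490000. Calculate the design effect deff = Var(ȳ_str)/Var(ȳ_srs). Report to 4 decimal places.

Var(ȳ_str) = Σ Wₕ²(1−fₕ)sₕ²/nₕ with Wₕ = Nₕ/22485:
  County 3: (19399/22485)²·(1−372/19399)·37010000/372 = 72634.01
  County 2: (3086/22485)²·(1−493/3086)·81890000/493 = 2629.0364
  → Var(ȳ_str) = 75263.046.
Var(ȳ_srs) = (1 − 865/22485)·58490000/865 = 65017.207.
deff = 75263.046 / 65017.207 = 1.1576.

1.1576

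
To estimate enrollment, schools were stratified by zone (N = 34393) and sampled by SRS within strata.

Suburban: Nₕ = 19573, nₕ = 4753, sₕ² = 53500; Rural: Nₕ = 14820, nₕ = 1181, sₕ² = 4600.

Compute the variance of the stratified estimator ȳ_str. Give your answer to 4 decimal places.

Var(ȳ_str) = Σₕ Wₕ²(1 − fₕ)sₕ²/nₕ with Wₕ = Nₕ/N, N = 34393.
Suburban: Wₕ = 0.56909836; term = 0.56909836²·(1 − 0.24283452)·53500/4753 = 2.7602693.
Rural: Wₕ = 0.43090164; term = 0.43090164²·(1 − 0.07968961)·4600/1181 = 0.66557737.
Sum = 3.4258467.

3.4258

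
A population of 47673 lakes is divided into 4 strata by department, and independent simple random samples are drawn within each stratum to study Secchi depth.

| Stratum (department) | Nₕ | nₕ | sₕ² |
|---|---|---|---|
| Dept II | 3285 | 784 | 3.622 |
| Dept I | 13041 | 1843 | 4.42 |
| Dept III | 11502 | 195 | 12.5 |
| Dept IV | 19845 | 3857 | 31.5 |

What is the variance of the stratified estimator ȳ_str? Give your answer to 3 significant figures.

Var(ȳ_str) = Σₕ Wₕ²(1 − fₕ)sₕ²/nₕ with Wₕ = Nₕ/N, N = 47673.
Dept II: Wₕ = 0.06890693; term = 0.06890693²·(1 − 0.23866058)·3.622/784 = 1.670077 × 10^-5.
Dept I: Wₕ = 0.27355107; term = 0.27355107²·(1 − 0.14132352)·4.42/1843 = 1.5410024 × 10^-4.
Dept III: Wₕ = 0.24126864; term = 0.24126864²·(1 − 0.01695357)·12.5/195 = 0.0036681847.
Dept IV: Wₕ = 0.41627336; term = 0.41627336²·(1 − 0.19435626)·31.5/3857 = 0.0011401479.
Sum = 0.0049791336.

0.00498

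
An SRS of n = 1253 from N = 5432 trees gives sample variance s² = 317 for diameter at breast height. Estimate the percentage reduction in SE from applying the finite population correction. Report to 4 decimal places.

f = n/N = 1253/5432 = 0.23067010.
SE_no-fpc = √(s²/n) = 0.50298391; SE_fpc = √((1−f)s²/n) = 0.4411745.
Ratio = √(1−f) = 0.87711453. Reduction = 100·(1 − 0.87711453) = 12.2885%.

12.2885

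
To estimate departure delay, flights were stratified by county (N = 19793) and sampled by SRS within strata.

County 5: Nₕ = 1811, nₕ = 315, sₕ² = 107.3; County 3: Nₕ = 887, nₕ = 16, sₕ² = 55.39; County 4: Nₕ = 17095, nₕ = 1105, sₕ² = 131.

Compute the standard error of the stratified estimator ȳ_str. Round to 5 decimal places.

0.30315

Var(ȳ_str) = Σₕ Wₕ²(1 − fₕ)sₕ²/nₕ with Wₕ = Nₕ/N, N = 19793.
County 5: Wₕ = 0.09149699; term = 0.09149699²·(1 − 0.17393705)·107.3/315 = 0.0023556782.
County 3: Wₕ = 0.04481382; term = 0.04481382²·(1 − 0.01803833)·55.39/16 = 0.0068270001.
County 4: Wₕ = 0.86368918; term = 0.86368918²·(1 − 0.06463878)·131/1105 = 0.082718631.
Sum = 0.091901309.
SE = √(0.091901309) = 0.30315.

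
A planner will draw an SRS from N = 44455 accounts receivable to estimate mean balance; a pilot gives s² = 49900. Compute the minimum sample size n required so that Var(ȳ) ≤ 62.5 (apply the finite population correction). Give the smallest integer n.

785

Without fpc, n₀ = s²/D = 49900/62.5 = 798.4000.
With fpc, (1 − n/N)·s²/n ≤ D requires n ≥ n₀/(1 + n₀/N) = 798.4000/(1 + 798.4000/44455) = 784.3139.
Rounding up, n = 785.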